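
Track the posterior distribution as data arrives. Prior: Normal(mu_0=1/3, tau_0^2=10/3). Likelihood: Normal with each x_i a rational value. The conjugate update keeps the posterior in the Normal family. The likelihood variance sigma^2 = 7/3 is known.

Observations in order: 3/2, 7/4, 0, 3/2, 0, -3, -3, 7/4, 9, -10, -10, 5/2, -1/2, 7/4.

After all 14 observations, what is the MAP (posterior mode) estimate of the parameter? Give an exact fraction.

-391/882

obs 1: x=3/2 → posterior Normal(52/51, 70/51)
obs 2: x=7/4 → posterior Normal(209/162, 70/81)
obs 3: x=0 → posterior Normal(209/222, 70/111)
obs 4: x=3/2 → posterior Normal(299/282, 70/141)
obs 5: x=0 → posterior Normal(299/342, 70/171)
obs 6: x=-3 → posterior Normal(119/402, 70/201)
obs 7: x=-3 → posterior Normal(-61/462, 10/33)
obs 8: x=7/4 → posterior Normal(22/261, 70/261)
obs 9: x=9 → posterior Normal(292/291, 70/291)
obs 10: x=-10 → posterior Normal(-8/321, 70/321)
obs 11: x=-10 → posterior Normal(-308/351, 70/351)
obs 12: x=5/2 → posterior Normal(-233/381, 70/381)
obs 13: x=-1/2 → posterior Normal(-248/411, 70/411)
obs 14: x=7/4 → posterior Normal(-391/882, 10/63)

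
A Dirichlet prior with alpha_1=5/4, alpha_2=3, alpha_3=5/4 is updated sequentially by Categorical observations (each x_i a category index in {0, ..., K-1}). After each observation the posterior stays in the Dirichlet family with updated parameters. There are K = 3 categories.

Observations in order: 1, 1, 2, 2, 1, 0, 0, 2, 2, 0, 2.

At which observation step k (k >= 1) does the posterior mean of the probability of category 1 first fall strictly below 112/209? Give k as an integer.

obs 1: x=1 → posterior Dirichlet(5/4, 4, 5/4)
obs 2: x=1 → posterior Dirichlet(5/4, 5, 5/4)
obs 3: x=2 → posterior Dirichlet(5/4, 5, 9/4)
obs 4: x=2 → posterior Dirichlet(5/4, 5, 13/4)
obs 5: x=1 → posterior Dirichlet(5/4, 6, 13/4)
obs 6: x=0 → posterior Dirichlet(9/4, 6, 13/4)
obs 7: x=0 → posterior Dirichlet(13/4, 6, 13/4)
obs 8: x=2 → posterior Dirichlet(13/4, 6, 17/4)
obs 9: x=2 → posterior Dirichlet(13/4, 6, 21/4)
obs 10: x=0 → posterior Dirichlet(17/4, 6, 21/4)
obs 11: x=2 → posterior Dirichlet(17/4, 6, 25/4)

k = 4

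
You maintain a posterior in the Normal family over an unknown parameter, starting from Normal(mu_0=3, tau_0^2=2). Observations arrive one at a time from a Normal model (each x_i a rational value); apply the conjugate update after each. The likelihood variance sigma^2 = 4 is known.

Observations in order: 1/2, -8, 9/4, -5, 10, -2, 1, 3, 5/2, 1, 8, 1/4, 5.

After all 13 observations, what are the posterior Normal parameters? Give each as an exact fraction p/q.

obs 1: x=1/2 → posterior Normal(13/6, 4/3)
obs 2: x=-8 → posterior Normal(-3/8, 1)
obs 3: x=9/4 → posterior Normal(3/20, 4/5)
obs 4: x=-5 → posterior Normal(-17/24, 2/3)
obs 5: x=10 → posterior Normal(23/28, 4/7)
obs 6: x=-2 → posterior Normal(15/32, 1/2)
obs 7: x=1 → posterior Normal(19/36, 4/9)
obs 8: x=3 → posterior Normal(31/40, 2/5)
obs 9: x=5/2 → posterior Normal(41/44, 4/11)
obs 10: x=1 → posterior Normal(15/16, 1/3)
obs 11: x=8 → posterior Normal(77/52, 4/13)
obs 12: x=1/4 → posterior Normal(39/28, 2/7)
obs 13: x=5 → posterior Normal(49/30, 4/15)

mu_0=49/30, tau_0^2=4/15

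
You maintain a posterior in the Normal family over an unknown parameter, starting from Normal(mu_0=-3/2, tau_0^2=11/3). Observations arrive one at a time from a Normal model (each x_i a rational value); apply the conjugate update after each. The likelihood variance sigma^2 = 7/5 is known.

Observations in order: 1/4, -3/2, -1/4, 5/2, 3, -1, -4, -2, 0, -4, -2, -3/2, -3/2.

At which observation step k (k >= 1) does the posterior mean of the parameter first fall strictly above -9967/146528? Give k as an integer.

obs 1: x=1/4 → posterior Normal(-71/304, 77/76)
obs 2: x=-3/2 → posterior Normal(-401/524, 77/131)
obs 3: x=-1/4 → posterior Normal(-19/31, 77/186)
obs 4: x=5/2 → posterior Normal(47/482, 77/241)
obs 5: x=3 → posterior Normal(377/592, 77/296)
obs 6: x=-1 → posterior Normal(89/234, 77/351)
obs 7: x=-4 → posterior Normal(-173/812, 11/58)
obs 8: x=-2 → posterior Normal(-393/922, 77/461)
obs 9: x=0 → posterior Normal(-131/344, 77/516)
obs 10: x=-4 → posterior Normal(-833/1142, 77/571)
obs 11: x=-2 → posterior Normal(-1053/1252, 77/626)
obs 12: x=-3/2 → posterior Normal(-203/227, 77/681)
obs 13: x=-3/2 → posterior Normal(-1383/1472, 77/736)

k = 4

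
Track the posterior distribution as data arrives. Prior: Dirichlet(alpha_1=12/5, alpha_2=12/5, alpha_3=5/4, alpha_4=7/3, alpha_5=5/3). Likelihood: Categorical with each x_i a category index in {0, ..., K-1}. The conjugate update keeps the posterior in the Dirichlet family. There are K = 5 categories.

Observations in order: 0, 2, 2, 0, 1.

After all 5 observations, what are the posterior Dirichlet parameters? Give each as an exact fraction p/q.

alpha_1=22/5, alpha_2=17/5, alpha_3=13/4, alpha_4=7/3, alpha_5=5/3

obs 1: x=0 → posterior Dirichlet(17/5, 12/5, 5/4, 7/3, 5/3)
obs 2: x=2 → posterior Dirichlet(17/5, 12/5, 9/4, 7/3, 5/3)
obs 3: x=2 → posterior Dirichlet(17/5, 12/5, 13/4, 7/3, 5/3)
obs 4: x=0 → posterior Dirichlet(22/5, 12/5, 13/4, 7/3, 5/3)
obs 5: x=1 → posterior Dirichlet(22/5, 17/5, 13/4, 7/3, 5/3)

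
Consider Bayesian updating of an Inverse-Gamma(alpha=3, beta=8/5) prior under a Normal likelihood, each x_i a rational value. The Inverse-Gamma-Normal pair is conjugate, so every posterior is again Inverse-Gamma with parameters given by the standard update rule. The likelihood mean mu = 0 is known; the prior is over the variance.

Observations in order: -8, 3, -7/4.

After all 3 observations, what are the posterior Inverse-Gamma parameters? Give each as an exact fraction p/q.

obs 1: x=-8 → posterior Inverse-Gamma(7/2, 168/5)
obs 2: x=3 → posterior Inverse-Gamma(4, 381/10)
obs 3: x=-7/4 → posterior Inverse-Gamma(9/2, 6341/160)

alpha=9/2, beta=6341/160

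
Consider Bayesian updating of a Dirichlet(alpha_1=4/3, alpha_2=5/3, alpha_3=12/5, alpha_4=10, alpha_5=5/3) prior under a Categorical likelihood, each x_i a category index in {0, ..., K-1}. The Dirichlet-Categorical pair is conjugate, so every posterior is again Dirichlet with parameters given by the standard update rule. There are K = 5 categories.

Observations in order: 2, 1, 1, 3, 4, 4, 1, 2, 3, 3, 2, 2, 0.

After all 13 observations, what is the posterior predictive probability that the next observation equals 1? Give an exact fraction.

obs 1: x=2 → posterior Dirichlet(4/3, 5/3, 17/5, 10, 5/3)
obs 2: x=1 → posterior Dirichlet(4/3, 8/3, 17/5, 10, 5/3)
obs 3: x=1 → posterior Dirichlet(4/3, 11/3, 17/5, 10, 5/3)
obs 4: x=3 → posterior Dirichlet(4/3, 11/3, 17/5, 11, 5/3)
obs 5: x=4 → posterior Dirichlet(4/3, 11/3, 17/5, 11, 8/3)
obs 6: x=4 → posterior Dirichlet(4/3, 11/3, 17/5, 11, 11/3)
obs 7: x=1 → posterior Dirichlet(4/3, 14/3, 17/5, 11, 11/3)
obs 8: x=2 → posterior Dirichlet(4/3, 14/3, 22/5, 11, 11/3)
obs 9: x=3 → posterior Dirichlet(4/3, 14/3, 22/5, 12, 11/3)
obs 10: x=3 → posterior Dirichlet(4/3, 14/3, 22/5, 13, 11/3)
obs 11: x=2 → posterior Dirichlet(4/3, 14/3, 27/5, 13, 11/3)
obs 12: x=2 → posterior Dirichlet(4/3, 14/3, 32/5, 13, 11/3)
obs 13: x=0 → posterior Dirichlet(7/3, 14/3, 32/5, 13, 11/3)

70/451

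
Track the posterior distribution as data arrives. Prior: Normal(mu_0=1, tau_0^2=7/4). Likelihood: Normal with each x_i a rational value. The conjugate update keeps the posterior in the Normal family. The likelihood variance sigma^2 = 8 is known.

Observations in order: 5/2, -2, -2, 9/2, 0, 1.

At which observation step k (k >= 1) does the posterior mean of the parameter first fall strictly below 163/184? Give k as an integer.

obs 1: x=5/2 → posterior Normal(33/26, 56/39)
obs 2: x=-2 → posterior Normal(71/92, 28/23)
obs 3: x=-2 → posterior Normal(43/106, 56/53)
obs 4: x=9/2 → posterior Normal(53/60, 14/15)
obs 5: x=0 → posterior Normal(53/67, 56/67)
obs 6: x=1 → posterior Normal(30/37, 28/37)

k = 2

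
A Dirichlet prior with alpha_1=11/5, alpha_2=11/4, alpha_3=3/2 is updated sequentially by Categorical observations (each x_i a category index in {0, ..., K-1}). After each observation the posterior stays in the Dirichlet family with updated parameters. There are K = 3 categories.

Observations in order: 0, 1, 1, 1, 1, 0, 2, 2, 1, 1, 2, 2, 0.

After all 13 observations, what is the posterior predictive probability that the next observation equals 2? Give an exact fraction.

110/389

obs 1: x=0 → posterior Dirichlet(16/5, 11/4, 3/2)
obs 2: x=1 → posterior Dirichlet(16/5, 15/4, 3/2)
obs 3: x=1 → posterior Dirichlet(16/5, 19/4, 3/2)
obs 4: x=1 → posterior Dirichlet(16/5, 23/4, 3/2)
obs 5: x=1 → posterior Dirichlet(16/5, 27/4, 3/2)
obs 6: x=0 → posterior Dirichlet(21/5, 27/4, 3/2)
obs 7: x=2 → posterior Dirichlet(21/5, 27/4, 5/2)
obs 8: x=2 → posterior Dirichlet(21/5, 27/4, 7/2)
obs 9: x=1 → posterior Dirichlet(21/5, 31/4, 7/2)
obs 10: x=1 → posterior Dirichlet(21/5, 35/4, 7/2)
obs 11: x=2 → posterior Dirichlet(21/5, 35/4, 9/2)
obs 12: x=2 → posterior Dirichlet(21/5, 35/4, 11/2)
obs 13: x=0 → posterior Dirichlet(26/5, 35/4, 11/2)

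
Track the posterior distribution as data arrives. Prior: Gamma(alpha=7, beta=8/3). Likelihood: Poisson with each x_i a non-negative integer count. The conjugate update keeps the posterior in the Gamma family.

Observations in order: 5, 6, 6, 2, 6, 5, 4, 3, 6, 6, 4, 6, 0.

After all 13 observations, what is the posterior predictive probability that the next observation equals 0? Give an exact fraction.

obs 1: x=5 → posterior Gamma(12, 11/3)
obs 2: x=6 → posterior Gamma(18, 14/3)
obs 3: x=6 → posterior Gamma(24, 17/3)
obs 4: x=2 → posterior Gamma(26, 20/3)
obs 5: x=6 → posterior Gamma(32, 23/3)
obs 6: x=5 → posterior Gamma(37, 26/3)
obs 7: x=4 → posterior Gamma(41, 29/3)
obs 8: x=3 → posterior Gamma(44, 32/3)
obs 9: x=6 → posterior Gamma(50, 35/3)
obs 10: x=6 → posterior Gamma(56, 38/3)
obs 11: x=4 → posterior Gamma(60, 41/3)
obs 12: x=6 → posterior Gamma(66, 44/3)
obs 13: x=0 → posterior Gamma(66, 47/3)

228275143129503741495076954846893197188864748274459173176003261052016035107201719695009640374487379913987284129/13552527156068805425093160010874271392822265625000000000000000000000000000000000000000000000000000000000000000000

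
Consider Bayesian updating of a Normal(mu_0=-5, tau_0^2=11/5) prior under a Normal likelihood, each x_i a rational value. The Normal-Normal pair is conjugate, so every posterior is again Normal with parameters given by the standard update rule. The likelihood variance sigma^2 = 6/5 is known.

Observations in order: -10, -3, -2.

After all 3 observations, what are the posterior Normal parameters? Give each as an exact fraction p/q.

mu_0=-5, tau_0^2=22/65

obs 1: x=-10 → posterior Normal(-140/17, 66/85)
obs 2: x=-3 → posterior Normal(-173/28, 33/70)
obs 3: x=-2 → posterior Normal(-5, 22/65)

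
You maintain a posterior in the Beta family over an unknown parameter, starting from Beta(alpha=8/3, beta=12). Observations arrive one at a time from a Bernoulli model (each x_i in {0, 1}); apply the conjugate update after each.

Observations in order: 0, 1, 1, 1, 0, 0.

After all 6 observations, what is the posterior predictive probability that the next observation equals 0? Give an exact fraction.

45/62

obs 1: x=0 → posterior Beta(8/3, 13)
obs 2: x=1 → posterior Beta(11/3, 13)
obs 3: x=1 → posterior Beta(14/3, 13)
obs 4: x=1 → posterior Beta(17/3, 13)
obs 5: x=0 → posterior Beta(17/3, 14)
obs 6: x=0 → posterior Beta(17/3, 15)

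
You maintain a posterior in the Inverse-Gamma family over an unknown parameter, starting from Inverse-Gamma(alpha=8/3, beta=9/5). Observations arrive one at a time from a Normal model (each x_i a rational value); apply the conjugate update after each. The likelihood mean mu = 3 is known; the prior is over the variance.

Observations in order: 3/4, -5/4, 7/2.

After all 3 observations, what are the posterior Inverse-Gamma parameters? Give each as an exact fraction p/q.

alpha=25/6, beta=1079/80

obs 1: x=3/4 → posterior Inverse-Gamma(19/6, 693/160)
obs 2: x=-5/4 → posterior Inverse-Gamma(11/3, 1069/80)
obs 3: x=7/2 → posterior Inverse-Gamma(25/6, 1079/80)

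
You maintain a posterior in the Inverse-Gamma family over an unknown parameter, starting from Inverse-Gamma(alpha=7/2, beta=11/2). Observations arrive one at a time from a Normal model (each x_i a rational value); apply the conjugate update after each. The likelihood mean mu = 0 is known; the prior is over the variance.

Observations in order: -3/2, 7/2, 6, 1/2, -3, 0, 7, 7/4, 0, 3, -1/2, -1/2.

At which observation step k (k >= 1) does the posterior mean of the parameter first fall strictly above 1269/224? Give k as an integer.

obs 1: x=-3/2 → posterior Inverse-Gamma(4, 53/8)
obs 2: x=7/2 → posterior Inverse-Gamma(9/2, 51/4)
obs 3: x=6 → posterior Inverse-Gamma(5, 123/4)
obs 4: x=1/2 → posterior Inverse-Gamma(11/2, 247/8)
obs 5: x=-3 → posterior Inverse-Gamma(6, 283/8)
obs 6: x=0 → posterior Inverse-Gamma(13/2, 283/8)
obs 7: x=7 → posterior Inverse-Gamma(7, 479/8)
obs 8: x=7/4 → posterior Inverse-Gamma(15/2, 1965/32)
obs 9: x=0 → posterior Inverse-Gamma(8, 1965/32)
obs 10: x=3 → posterior Inverse-Gamma(17/2, 2109/32)
obs 11: x=-1/2 → posterior Inverse-Gamma(9, 2113/32)
obs 12: x=-1/2 → posterior Inverse-Gamma(19/2, 2117/32)

k = 3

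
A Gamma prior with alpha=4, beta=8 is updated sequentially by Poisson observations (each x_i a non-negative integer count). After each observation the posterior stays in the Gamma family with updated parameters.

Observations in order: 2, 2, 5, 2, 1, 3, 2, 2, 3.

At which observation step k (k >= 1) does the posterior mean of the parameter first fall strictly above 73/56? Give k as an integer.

obs 1: x=2 → posterior Gamma(6, 9)
obs 2: x=2 → posterior Gamma(8, 10)
obs 3: x=5 → posterior Gamma(13, 11)
obs 4: x=2 → posterior Gamma(15, 12)
obs 5: x=1 → posterior Gamma(16, 13)
obs 6: x=3 → posterior Gamma(19, 14)
obs 7: x=2 → posterior Gamma(21, 15)
obs 8: x=2 → posterior Gamma(23, 16)
obs 9: x=3 → posterior Gamma(26, 17)

k = 6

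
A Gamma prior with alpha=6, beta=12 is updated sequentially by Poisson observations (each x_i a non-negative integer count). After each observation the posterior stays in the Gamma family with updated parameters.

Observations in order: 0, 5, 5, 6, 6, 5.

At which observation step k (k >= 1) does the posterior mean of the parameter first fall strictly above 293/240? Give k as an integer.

k = 4

obs 1: x=0 → posterior Gamma(6, 13)
obs 2: x=5 → posterior Gamma(11, 14)
obs 3: x=5 → posterior Gamma(16, 15)
obs 4: x=6 → posterior Gamma(22, 16)
obs 5: x=6 → posterior Gamma(28, 17)
obs 6: x=5 → posterior Gamma(33, 18)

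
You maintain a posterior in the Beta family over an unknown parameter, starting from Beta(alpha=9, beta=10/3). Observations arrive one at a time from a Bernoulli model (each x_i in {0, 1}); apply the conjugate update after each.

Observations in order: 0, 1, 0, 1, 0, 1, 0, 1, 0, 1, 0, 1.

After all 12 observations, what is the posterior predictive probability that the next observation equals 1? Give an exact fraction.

45/73

obs 1: x=0 → posterior Beta(9, 13/3)
obs 2: x=1 → posterior Beta(10, 13/3)
obs 3: x=0 → posterior Beta(10, 16/3)
obs 4: x=1 → posterior Beta(11, 16/3)
obs 5: x=0 → posterior Beta(11, 19/3)
obs 6: x=1 → posterior Beta(12, 19/3)
obs 7: x=0 → posterior Beta(12, 22/3)
obs 8: x=1 → posterior Beta(13, 22/3)
obs 9: x=0 → posterior Beta(13, 25/3)
obs 10: x=1 → posterior Beta(14, 25/3)
obs 11: x=0 → posterior Beta(14, 28/3)
obs 12: x=1 → posterior Beta(15, 28/3)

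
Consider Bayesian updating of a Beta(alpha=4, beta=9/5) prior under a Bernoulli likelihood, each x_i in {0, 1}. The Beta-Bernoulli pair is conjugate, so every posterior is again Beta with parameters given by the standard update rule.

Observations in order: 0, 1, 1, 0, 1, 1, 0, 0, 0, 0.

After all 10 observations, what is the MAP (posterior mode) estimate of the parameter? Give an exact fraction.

35/69

obs 1: x=0 → posterior Beta(4, 14/5)
obs 2: x=1 → posterior Beta(5, 14/5)
obs 3: x=1 → posterior Beta(6, 14/5)
obs 4: x=0 → posterior Beta(6, 19/5)
obs 5: x=1 → posterior Beta(7, 19/5)
obs 6: x=1 → posterior Beta(8, 19/5)
obs 7: x=0 → posterior Beta(8, 24/5)
obs 8: x=0 → posterior Beta(8, 29/5)
obs 9: x=0 → posterior Beta(8, 34/5)
obs 10: x=0 → posterior Beta(8, 39/5)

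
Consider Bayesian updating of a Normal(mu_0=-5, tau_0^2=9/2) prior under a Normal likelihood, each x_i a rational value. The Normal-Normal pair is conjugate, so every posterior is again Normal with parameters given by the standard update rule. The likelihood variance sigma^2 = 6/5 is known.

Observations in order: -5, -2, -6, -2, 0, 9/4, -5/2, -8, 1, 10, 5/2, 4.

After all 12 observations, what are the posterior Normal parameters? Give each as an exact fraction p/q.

mu_0=-425/736, tau_0^2=9/92

obs 1: x=-5 → posterior Normal(-5, 18/19)
obs 2: x=-2 → posterior Normal(-125/34, 9/17)
obs 3: x=-6 → posterior Normal(-215/49, 18/49)
obs 4: x=-2 → posterior Normal(-245/64, 9/32)
obs 5: x=0 → posterior Normal(-245/79, 18/79)
obs 6: x=9/4 → posterior Normal(-845/376, 9/47)
obs 7: x=-5/2 → posterior Normal(-995/436, 18/109)
obs 8: x=-8 → posterior Normal(-1475/496, 9/62)
obs 9: x=1 → posterior Normal(-1415/556, 18/139)
obs 10: x=10 → posterior Normal(-815/616, 9/77)
obs 11: x=5/2 → posterior Normal(-665/676, 18/169)
obs 12: x=4 → posterior Normal(-425/736, 9/92)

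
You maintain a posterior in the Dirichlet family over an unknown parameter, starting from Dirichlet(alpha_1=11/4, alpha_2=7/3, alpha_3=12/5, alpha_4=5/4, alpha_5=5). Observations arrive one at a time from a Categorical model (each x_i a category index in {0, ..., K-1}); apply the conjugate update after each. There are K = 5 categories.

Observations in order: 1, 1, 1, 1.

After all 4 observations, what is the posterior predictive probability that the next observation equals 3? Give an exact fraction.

obs 1: x=1 → posterior Dirichlet(11/4, 10/3, 12/5, 5/4, 5)
obs 2: x=1 → posterior Dirichlet(11/4, 13/3, 12/5, 5/4, 5)
obs 3: x=1 → posterior Dirichlet(11/4, 16/3, 12/5, 5/4, 5)
obs 4: x=1 → posterior Dirichlet(11/4, 19/3, 12/5, 5/4, 5)

75/1064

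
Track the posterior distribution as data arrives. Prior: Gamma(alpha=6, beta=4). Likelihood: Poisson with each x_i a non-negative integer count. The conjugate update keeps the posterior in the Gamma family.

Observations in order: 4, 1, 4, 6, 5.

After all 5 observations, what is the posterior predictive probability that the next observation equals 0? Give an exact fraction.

6461081889226673298932241/100000000000000000000000000

obs 1: x=4 → posterior Gamma(10, 5)
obs 2: x=1 → posterior Gamma(11, 6)
obs 3: x=4 → posterior Gamma(15, 7)
obs 4: x=6 → posterior Gamma(21, 8)
obs 5: x=5 → posterior Gamma(26, 9)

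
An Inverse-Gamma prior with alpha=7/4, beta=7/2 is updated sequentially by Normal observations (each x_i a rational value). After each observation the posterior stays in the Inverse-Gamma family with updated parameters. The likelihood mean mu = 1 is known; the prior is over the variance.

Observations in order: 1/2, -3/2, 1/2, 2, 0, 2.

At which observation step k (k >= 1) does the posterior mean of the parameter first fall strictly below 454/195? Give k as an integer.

obs 1: x=1/2 → posterior Inverse-Gamma(9/4, 29/8)
obs 2: x=-3/2 → posterior Inverse-Gamma(11/4, 27/4)
obs 3: x=1/2 → posterior Inverse-Gamma(13/4, 55/8)
obs 4: x=2 → posterior Inverse-Gamma(15/4, 59/8)
obs 5: x=0 → posterior Inverse-Gamma(17/4, 63/8)
obs 6: x=2 → posterior Inverse-Gamma(19/4, 67/8)

k = 6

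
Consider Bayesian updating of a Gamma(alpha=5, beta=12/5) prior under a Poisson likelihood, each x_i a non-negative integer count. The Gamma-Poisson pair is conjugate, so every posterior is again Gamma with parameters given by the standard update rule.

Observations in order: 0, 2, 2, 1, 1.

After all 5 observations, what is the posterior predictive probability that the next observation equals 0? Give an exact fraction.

obs 1: x=0 → posterior Gamma(5, 17/5)
obs 2: x=2 → posterior Gamma(7, 22/5)
obs 3: x=2 → posterior Gamma(9, 27/5)
obs 4: x=1 → posterior Gamma(10, 32/5)
obs 5: x=1 → posterior Gamma(11, 37/5)

177917621779460413/717368321110468608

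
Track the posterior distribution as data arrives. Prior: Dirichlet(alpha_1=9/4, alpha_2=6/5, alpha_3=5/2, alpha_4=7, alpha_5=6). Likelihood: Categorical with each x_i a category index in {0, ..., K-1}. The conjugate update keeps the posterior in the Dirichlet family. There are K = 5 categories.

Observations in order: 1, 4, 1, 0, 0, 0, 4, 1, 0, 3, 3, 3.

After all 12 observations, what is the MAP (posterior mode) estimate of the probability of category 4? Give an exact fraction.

140/519

obs 1: x=1 → posterior Dirichlet(9/4, 11/5, 5/2, 7, 6)
obs 2: x=4 → posterior Dirichlet(9/4, 11/5, 5/2, 7, 7)
obs 3: x=1 → posterior Dirichlet(9/4, 16/5, 5/2, 7, 7)
obs 4: x=0 → posterior Dirichlet(13/4, 16/5, 5/2, 7, 7)
obs 5: x=0 → posterior Dirichlet(17/4, 16/5, 5/2, 7, 7)
obs 6: x=0 → posterior Dirichlet(21/4, 16/5, 5/2, 7, 7)
obs 7: x=4 → posterior Dirichlet(21/4, 16/5, 5/2, 7, 8)
obs 8: x=1 → posterior Dirichlet(21/4, 21/5, 5/2, 7, 8)
obs 9: x=0 → posterior Dirichlet(25/4, 21/5, 5/2, 7, 8)
obs 10: x=3 → posterior Dirichlet(25/4, 21/5, 5/2, 8, 8)
obs 11: x=3 → posterior Dirichlet(25/4, 21/5, 5/2, 9, 8)
obs 12: x=3 → posterior Dirichlet(25/4, 21/5, 5/2, 10, 8)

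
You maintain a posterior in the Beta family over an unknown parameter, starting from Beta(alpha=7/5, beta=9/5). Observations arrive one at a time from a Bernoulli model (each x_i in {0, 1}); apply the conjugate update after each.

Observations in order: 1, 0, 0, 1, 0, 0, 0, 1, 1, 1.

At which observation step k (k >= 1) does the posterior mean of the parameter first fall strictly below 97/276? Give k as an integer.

k = 7

obs 1: x=1 → posterior Beta(12/5, 9/5)
obs 2: x=0 → posterior Beta(12/5, 14/5)
obs 3: x=0 → posterior Beta(12/5, 19/5)
obs 4: x=1 → posterior Beta(17/5, 19/5)
obs 5: x=0 → posterior Beta(17/5, 24/5)
obs 6: x=0 → posterior Beta(17/5, 29/5)
obs 7: x=0 → posterior Beta(17/5, 34/5)
obs 8: x=1 → posterior Beta(22/5, 34/5)
obs 9: x=1 → posterior Beta(27/5, 34/5)
obs 10: x=1 → posterior Beta(32/5, 34/5)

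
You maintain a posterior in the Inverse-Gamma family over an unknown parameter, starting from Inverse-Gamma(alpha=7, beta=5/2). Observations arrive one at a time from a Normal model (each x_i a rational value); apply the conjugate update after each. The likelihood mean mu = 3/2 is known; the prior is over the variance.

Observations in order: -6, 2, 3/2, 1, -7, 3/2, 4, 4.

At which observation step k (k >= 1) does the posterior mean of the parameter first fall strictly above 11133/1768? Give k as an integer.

obs 1: x=-6 → posterior Inverse-Gamma(15/2, 245/8)
obs 2: x=2 → posterior Inverse-Gamma(8, 123/4)
obs 3: x=3/2 → posterior Inverse-Gamma(17/2, 123/4)
obs 4: x=1 → posterior Inverse-Gamma(9, 247/8)
obs 5: x=-7 → posterior Inverse-Gamma(19/2, 67)
obs 6: x=3/2 → posterior Inverse-Gamma(10, 67)
obs 7: x=4 → posterior Inverse-Gamma(21/2, 561/8)
obs 8: x=4 → posterior Inverse-Gamma(11, 293/4)

k = 5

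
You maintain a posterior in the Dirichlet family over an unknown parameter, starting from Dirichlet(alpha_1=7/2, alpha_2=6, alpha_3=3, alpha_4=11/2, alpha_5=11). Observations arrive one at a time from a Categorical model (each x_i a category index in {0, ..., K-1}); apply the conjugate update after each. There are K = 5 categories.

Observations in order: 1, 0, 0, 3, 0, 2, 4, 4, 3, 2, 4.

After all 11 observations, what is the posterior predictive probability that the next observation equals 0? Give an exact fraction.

obs 1: x=1 → posterior Dirichlet(7/2, 7, 3, 11/2, 11)
obs 2: x=0 → posterior Dirichlet(9/2, 7, 3, 11/2, 11)
obs 3: x=0 → posterior Dirichlet(11/2, 7, 3, 11/2, 11)
obs 4: x=3 → posterior Dirichlet(11/2, 7, 3, 13/2, 11)
obs 5: x=0 → posterior Dirichlet(13/2, 7, 3, 13/2, 11)
obs 6: x=2 → posterior Dirichlet(13/2, 7, 4, 13/2, 11)
obs 7: x=4 → posterior Dirichlet(13/2, 7, 4, 13/2, 12)
obs 8: x=4 → posterior Dirichlet(13/2, 7, 4, 13/2, 13)
obs 9: x=3 → posterior Dirichlet(13/2, 7, 4, 15/2, 13)
obs 10: x=2 → posterior Dirichlet(13/2, 7, 5, 15/2, 13)
obs 11: x=4 → posterior Dirichlet(13/2, 7, 5, 15/2, 14)

13/80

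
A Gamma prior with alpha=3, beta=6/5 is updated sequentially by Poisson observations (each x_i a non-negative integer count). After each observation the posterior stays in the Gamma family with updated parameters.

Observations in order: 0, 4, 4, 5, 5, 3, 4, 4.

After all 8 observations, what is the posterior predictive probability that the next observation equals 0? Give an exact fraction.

161529040680870074100680119806799048214504294859145216/4387787990507505011654239248920742329139891155371241601

obs 1: x=0 → posterior Gamma(3, 11/5)
obs 2: x=4 → posterior Gamma(7, 16/5)
obs 3: x=4 → posterior Gamma(11, 21/5)
obs 4: x=5 → posterior Gamma(16, 26/5)
obs 5: x=5 → posterior Gamma(21, 31/5)
obs 6: x=3 → posterior Gamma(24, 36/5)
obs 7: x=4 → posterior Gamma(28, 41/5)
obs 8: x=4 → posterior Gamma(32, 46/5)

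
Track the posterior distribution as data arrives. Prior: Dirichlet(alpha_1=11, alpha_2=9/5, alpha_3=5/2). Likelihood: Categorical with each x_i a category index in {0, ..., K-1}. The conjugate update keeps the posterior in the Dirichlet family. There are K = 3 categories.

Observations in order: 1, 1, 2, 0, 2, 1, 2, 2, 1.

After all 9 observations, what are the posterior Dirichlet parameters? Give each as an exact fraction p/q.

alpha_1=12, alpha_2=29/5, alpha_3=13/2

obs 1: x=1 → posterior Dirichlet(11, 14/5, 5/2)
obs 2: x=1 → posterior Dirichlet(11, 19/5, 5/2)
obs 3: x=2 → posterior Dirichlet(11, 19/5, 7/2)
obs 4: x=0 → posterior Dirichlet(12, 19/5, 7/2)
obs 5: x=2 → posterior Dirichlet(12, 19/5, 9/2)
obs 6: x=1 → posterior Dirichlet(12, 24/5, 9/2)
obs 7: x=2 → posterior Dirichlet(12, 24/5, 11/2)
obs 8: x=2 → posterior Dirichlet(12, 24/5, 13/2)
obs 9: x=1 → posterior Dirichlet(12, 29/5, 13/2)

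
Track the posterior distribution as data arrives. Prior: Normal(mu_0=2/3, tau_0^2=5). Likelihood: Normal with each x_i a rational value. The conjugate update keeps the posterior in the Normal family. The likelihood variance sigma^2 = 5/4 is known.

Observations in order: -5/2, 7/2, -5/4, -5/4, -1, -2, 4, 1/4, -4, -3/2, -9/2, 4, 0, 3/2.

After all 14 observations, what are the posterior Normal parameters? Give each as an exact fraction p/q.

obs 1: x=-5/2 → posterior Normal(-28/15, 1)
obs 2: x=7/2 → posterior Normal(14/27, 5/9)
obs 3: x=-5/4 → posterior Normal(-1/39, 5/13)
obs 4: x=-5/4 → posterior Normal(-16/51, 5/17)
obs 5: x=-1 → posterior Normal(-4/9, 5/21)
obs 6: x=-2 → posterior Normal(-52/75, 1/5)
obs 7: x=4 → posterior Normal(-4/87, 5/29)
obs 8: x=1/4 → posterior Normal(-1/99, 5/33)
obs 9: x=-4 → posterior Normal(-49/111, 5/37)
obs 10: x=-3/2 → posterior Normal(-67/123, 5/41)
obs 11: x=-9/2 → posterior Normal(-121/135, 1/9)
obs 12: x=4 → posterior Normal(-73/147, 5/49)
obs 13: x=0 → posterior Normal(-73/159, 5/53)
obs 14: x=3/2 → posterior Normal(-55/171, 5/57)

mu_0=-55/171, tau_0^2=5/57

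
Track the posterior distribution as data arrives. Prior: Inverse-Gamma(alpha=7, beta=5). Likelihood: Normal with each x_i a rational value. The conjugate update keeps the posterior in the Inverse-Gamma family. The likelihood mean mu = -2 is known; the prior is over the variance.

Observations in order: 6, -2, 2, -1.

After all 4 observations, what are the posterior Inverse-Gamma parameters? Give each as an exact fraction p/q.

obs 1: x=6 → posterior Inverse-Gamma(15/2, 37)
obs 2: x=-2 → posterior Inverse-Gamma(8, 37)
obs 3: x=2 → posterior Inverse-Gamma(17/2, 45)
obs 4: x=-1 → posterior Inverse-Gamma(9, 91/2)

alpha=9, beta=91/2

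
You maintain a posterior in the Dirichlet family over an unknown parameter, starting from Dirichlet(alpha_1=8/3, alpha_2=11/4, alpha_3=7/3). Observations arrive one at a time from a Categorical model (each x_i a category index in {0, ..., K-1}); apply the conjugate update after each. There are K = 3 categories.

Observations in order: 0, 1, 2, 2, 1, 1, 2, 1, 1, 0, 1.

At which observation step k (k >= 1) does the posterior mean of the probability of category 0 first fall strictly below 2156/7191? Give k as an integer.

obs 1: x=0 → posterior Dirichlet(11/3, 11/4, 7/3)
obs 2: x=1 → posterior Dirichlet(11/3, 15/4, 7/3)
obs 3: x=2 → posterior Dirichlet(11/3, 15/4, 10/3)
obs 4: x=2 → posterior Dirichlet(11/3, 15/4, 13/3)
obs 5: x=1 → posterior Dirichlet(11/3, 19/4, 13/3)
obs 6: x=1 → posterior Dirichlet(11/3, 23/4, 13/3)
obs 7: x=2 → posterior Dirichlet(11/3, 23/4, 16/3)
obs 8: x=1 → posterior Dirichlet(11/3, 27/4, 16/3)
obs 9: x=1 → posterior Dirichlet(11/3, 31/4, 16/3)
obs 10: x=0 → posterior Dirichlet(14/3, 31/4, 16/3)
obs 11: x=1 → posterior Dirichlet(14/3, 35/4, 16/3)

k = 5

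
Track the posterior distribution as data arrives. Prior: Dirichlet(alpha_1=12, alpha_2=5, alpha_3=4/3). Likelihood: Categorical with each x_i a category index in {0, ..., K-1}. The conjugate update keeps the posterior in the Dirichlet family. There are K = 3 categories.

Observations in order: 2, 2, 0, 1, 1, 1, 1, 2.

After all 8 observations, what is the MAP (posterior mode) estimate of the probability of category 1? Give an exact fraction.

12/35

obs 1: x=2 → posterior Dirichlet(12, 5, 7/3)
obs 2: x=2 → posterior Dirichlet(12, 5, 10/3)
obs 3: x=0 → posterior Dirichlet(13, 5, 10/3)
obs 4: x=1 → posterior Dirichlet(13, 6, 10/3)
obs 5: x=1 → posterior Dirichlet(13, 7, 10/3)
obs 6: x=1 → posterior Dirichlet(13, 8, 10/3)
obs 7: x=1 → posterior Dirichlet(13, 9, 10/3)
obs 8: x=2 → posterior Dirichlet(13, 9, 13/3)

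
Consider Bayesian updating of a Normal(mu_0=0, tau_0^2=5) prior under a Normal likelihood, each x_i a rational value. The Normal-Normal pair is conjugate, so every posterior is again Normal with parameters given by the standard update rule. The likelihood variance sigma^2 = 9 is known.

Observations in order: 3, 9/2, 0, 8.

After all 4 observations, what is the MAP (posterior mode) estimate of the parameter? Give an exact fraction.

155/58

obs 1: x=3 → posterior Normal(15/14, 45/14)
obs 2: x=9/2 → posterior Normal(75/38, 45/19)
obs 3: x=0 → posterior Normal(25/16, 15/8)
obs 4: x=8 → posterior Normal(155/58, 45/29)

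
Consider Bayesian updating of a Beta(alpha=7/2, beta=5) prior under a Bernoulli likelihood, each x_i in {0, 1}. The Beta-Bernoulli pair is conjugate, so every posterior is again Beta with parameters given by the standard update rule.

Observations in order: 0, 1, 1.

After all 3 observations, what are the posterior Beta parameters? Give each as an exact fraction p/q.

alpha=11/2, beta=6

obs 1: x=0 → posterior Beta(7/2, 6)
obs 2: x=1 → posterior Beta(9/2, 6)
obs 3: x=1 → posterior Beta(11/2, 6)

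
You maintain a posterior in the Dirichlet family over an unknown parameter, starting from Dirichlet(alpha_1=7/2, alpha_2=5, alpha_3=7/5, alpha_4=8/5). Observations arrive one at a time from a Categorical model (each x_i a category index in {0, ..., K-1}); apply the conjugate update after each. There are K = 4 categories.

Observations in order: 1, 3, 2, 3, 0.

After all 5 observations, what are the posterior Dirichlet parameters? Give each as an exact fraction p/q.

obs 1: x=1 → posterior Dirichlet(7/2, 6, 7/5, 8/5)
obs 2: x=3 → posterior Dirichlet(7/2, 6, 7/5, 13/5)
obs 3: x=2 → posterior Dirichlet(7/2, 6, 12/5, 13/5)
obs 4: x=3 → posterior Dirichlet(7/2, 6, 12/5, 18/5)
obs 5: x=0 → posterior Dirichlet(9/2, 6, 12/5, 18/5)

alpha_1=9/2, alpha_2=6, alpha_3=12/5, alpha_4=18/5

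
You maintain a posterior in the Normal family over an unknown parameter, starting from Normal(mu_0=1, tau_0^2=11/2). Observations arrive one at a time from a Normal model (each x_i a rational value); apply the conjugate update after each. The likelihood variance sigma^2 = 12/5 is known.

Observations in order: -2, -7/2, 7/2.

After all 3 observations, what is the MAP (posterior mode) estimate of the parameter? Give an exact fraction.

-86/189

obs 1: x=-2 → posterior Normal(-86/79, 132/79)
obs 2: x=-7/2 → posterior Normal(-557/268, 66/67)
obs 3: x=7/2 → posterior Normal(-86/189, 44/63)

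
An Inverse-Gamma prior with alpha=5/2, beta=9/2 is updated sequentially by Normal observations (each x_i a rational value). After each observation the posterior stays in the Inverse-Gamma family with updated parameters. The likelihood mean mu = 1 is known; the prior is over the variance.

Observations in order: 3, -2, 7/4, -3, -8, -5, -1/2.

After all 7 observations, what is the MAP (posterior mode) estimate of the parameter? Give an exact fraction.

2525/224

obs 1: x=3 → posterior Inverse-Gamma(3, 13/2)
obs 2: x=-2 → posterior Inverse-Gamma(7/2, 11)
obs 3: x=7/4 → posterior Inverse-Gamma(4, 361/32)
obs 4: x=-3 → posterior Inverse-Gamma(9/2, 617/32)
obs 5: x=-8 → posterior Inverse-Gamma(5, 1913/32)
obs 6: x=-5 → posterior Inverse-Gamma(11/2, 2489/32)
obs 7: x=-1/2 → posterior Inverse-Gamma(6, 2525/32)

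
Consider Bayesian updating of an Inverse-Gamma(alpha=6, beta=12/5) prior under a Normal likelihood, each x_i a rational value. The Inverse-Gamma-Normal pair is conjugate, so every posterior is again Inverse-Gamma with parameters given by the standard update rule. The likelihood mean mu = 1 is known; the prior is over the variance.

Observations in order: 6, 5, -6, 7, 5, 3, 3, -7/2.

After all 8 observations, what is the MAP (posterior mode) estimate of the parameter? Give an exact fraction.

3501/440

obs 1: x=6 → posterior Inverse-Gamma(13/2, 149/10)
obs 2: x=5 → posterior Inverse-Gamma(7, 229/10)
obs 3: x=-6 → posterior Inverse-Gamma(15/2, 237/5)
obs 4: x=7 → posterior Inverse-Gamma(8, 327/5)
obs 5: x=5 → posterior Inverse-Gamma(17/2, 367/5)
obs 6: x=3 → posterior Inverse-Gamma(9, 377/5)
obs 7: x=3 → posterior Inverse-Gamma(19/2, 387/5)
obs 8: x=-7/2 → posterior Inverse-Gamma(10, 3501/40)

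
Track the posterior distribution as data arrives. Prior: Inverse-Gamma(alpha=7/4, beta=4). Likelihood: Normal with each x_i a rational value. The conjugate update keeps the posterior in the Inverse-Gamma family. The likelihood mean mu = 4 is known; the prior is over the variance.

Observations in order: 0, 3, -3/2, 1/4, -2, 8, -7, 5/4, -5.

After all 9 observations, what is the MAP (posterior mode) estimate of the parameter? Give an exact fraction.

obs 1: x=0 → posterior Inverse-Gamma(9/4, 12)
obs 2: x=3 → posterior Inverse-Gamma(11/4, 25/2)
obs 3: x=-3/2 → posterior Inverse-Gamma(13/4, 221/8)
obs 4: x=1/4 → posterior Inverse-Gamma(15/4, 1109/32)
obs 5: x=-2 → posterior Inverse-Gamma(17/4, 1685/32)
obs 6: x=8 → posterior Inverse-Gamma(19/4, 1941/32)
obs 7: x=-7 → posterior Inverse-Gamma(21/4, 3877/32)
obs 8: x=5/4 → posterior Inverse-Gamma(23/4, 1999/16)
obs 9: x=-5 → posterior Inverse-Gamma(25/4, 2647/16)

2647/116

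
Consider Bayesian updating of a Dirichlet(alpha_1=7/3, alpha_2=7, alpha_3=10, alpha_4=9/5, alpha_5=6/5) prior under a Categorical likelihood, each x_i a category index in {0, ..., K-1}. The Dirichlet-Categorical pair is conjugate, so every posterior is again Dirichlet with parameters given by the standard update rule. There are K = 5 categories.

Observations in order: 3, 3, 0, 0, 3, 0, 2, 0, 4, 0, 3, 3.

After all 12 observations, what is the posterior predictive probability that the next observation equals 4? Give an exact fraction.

33/515

obs 1: x=3 → posterior Dirichlet(7/3, 7, 10, 14/5, 6/5)
obs 2: x=3 → posterior Dirichlet(7/3, 7, 10, 19/5, 6/5)
obs 3: x=0 → posterior Dirichlet(10/3, 7, 10, 19/5, 6/5)
obs 4: x=0 → posterior Dirichlet(13/3, 7, 10, 19/5, 6/5)
obs 5: x=3 → posterior Dirichlet(13/3, 7, 10, 24/5, 6/5)
obs 6: x=0 → posterior Dirichlet(16/3, 7, 10, 24/5, 6/5)
obs 7: x=2 → posterior Dirichlet(16/3, 7, 11, 24/5, 6/5)
obs 8: x=0 → posterior Dirichlet(19/3, 7, 11, 24/5, 6/5)
obs 9: x=4 → posterior Dirichlet(19/3, 7, 11, 24/5, 11/5)
obs 10: x=0 → posterior Dirichlet(22/3, 7, 11, 24/5, 11/5)
obs 11: x=3 → posterior Dirichlet(22/3, 7, 11, 29/5, 11/5)
obs 12: x=3 → posterior Dirichlet(22/3, 7, 11, 34/5, 11/5)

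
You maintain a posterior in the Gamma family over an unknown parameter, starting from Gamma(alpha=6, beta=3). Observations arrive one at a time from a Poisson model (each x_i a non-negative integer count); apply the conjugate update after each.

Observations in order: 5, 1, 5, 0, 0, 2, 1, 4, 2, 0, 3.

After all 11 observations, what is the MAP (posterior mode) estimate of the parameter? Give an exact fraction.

obs 1: x=5 → posterior Gamma(11, 4)
obs 2: x=1 → posterior Gamma(12, 5)
obs 3: x=5 → posterior Gamma(17, 6)
obs 4: x=0 → posterior Gamma(17, 7)
obs 5: x=0 → posterior Gamma(17, 8)
obs 6: x=2 → posterior Gamma(19, 9)
obs 7: x=1 → posterior Gamma(20, 10)
obs 8: x=4 → posterior Gamma(24, 11)
obs 9: x=2 → posterior Gamma(26, 12)
obs 10: x=0 → posterior Gamma(26, 13)
obs 11: x=3 → posterior Gamma(29, 14)

2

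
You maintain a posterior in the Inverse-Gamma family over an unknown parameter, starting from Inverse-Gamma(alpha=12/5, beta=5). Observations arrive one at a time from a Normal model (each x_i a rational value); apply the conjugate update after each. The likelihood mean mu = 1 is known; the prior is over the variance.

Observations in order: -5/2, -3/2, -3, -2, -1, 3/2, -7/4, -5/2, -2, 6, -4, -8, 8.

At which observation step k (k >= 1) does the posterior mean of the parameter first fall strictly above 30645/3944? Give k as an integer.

k = 4

obs 1: x=-5/2 → posterior Inverse-Gamma(29/10, 89/8)
obs 2: x=-3/2 → posterior Inverse-Gamma(17/5, 57/4)
obs 3: x=-3 → posterior Inverse-Gamma(39/10, 89/4)
obs 4: x=-2 → posterior Inverse-Gamma(22/5, 107/4)
obs 5: x=-1 → posterior Inverse-Gamma(49/10, 115/4)
obs 6: x=3/2 → posterior Inverse-Gamma(27/5, 231/8)
obs 7: x=-7/4 → posterior Inverse-Gamma(59/10, 1045/32)
obs 8: x=-5/2 → posterior Inverse-Gamma(32/5, 1241/32)
obs 9: x=-2 → posterior Inverse-Gamma(69/10, 1385/32)
obs 10: x=6 → posterior Inverse-Gamma(37/5, 1785/32)
obs 11: x=-4 → posterior Inverse-Gamma(79/10, 2185/32)
obs 12: x=-8 → posterior Inverse-Gamma(42/5, 3481/32)
obs 13: x=8 → posterior Inverse-Gamma(89/10, 4265/32)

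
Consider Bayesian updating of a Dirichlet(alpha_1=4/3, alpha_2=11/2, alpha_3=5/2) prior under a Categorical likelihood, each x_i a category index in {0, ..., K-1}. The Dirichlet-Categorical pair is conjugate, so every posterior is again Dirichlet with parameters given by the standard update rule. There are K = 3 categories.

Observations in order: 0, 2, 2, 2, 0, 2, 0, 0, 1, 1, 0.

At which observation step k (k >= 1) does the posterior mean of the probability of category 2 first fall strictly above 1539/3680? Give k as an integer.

k = 6

obs 1: x=0 → posterior Dirichlet(7/3, 11/2, 5/2)
obs 2: x=2 → posterior Dirichlet(7/3, 11/2, 7/2)
obs 3: x=2 → posterior Dirichlet(7/3, 11/2, 9/2)
obs 4: x=2 → posterior Dirichlet(7/3, 11/2, 11/2)
obs 5: x=0 → posterior Dirichlet(10/3, 11/2, 11/2)
obs 6: x=2 → posterior Dirichlet(10/3, 11/2, 13/2)
obs 7: x=0 → posterior Dirichlet(13/3, 11/2, 13/2)
obs 8: x=0 → posterior Dirichlet(16/3, 11/2, 13/2)
obs 9: x=1 → posterior Dirichlet(16/3, 13/2, 13/2)
obs 10: x=1 → posterior Dirichlet(16/3, 15/2, 13/2)
obs 11: x=0 → posterior Dirichlet(19/3, 15/2, 13/2)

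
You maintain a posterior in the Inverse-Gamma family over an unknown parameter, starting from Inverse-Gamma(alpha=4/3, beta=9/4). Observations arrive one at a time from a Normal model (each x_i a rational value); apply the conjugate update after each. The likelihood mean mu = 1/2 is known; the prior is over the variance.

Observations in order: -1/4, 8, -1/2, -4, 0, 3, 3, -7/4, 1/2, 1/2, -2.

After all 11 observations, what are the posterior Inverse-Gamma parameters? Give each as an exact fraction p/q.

alpha=41/6, beta=853/16

obs 1: x=-1/4 → posterior Inverse-Gamma(11/6, 81/32)
obs 2: x=8 → posterior Inverse-Gamma(7/3, 981/32)
obs 3: x=-1/2 → posterior Inverse-Gamma(17/6, 997/32)
obs 4: x=-4 → posterior Inverse-Gamma(10/3, 1321/32)
obs 5: x=0 → posterior Inverse-Gamma(23/6, 1325/32)
obs 6: x=3 → posterior Inverse-Gamma(13/3, 1425/32)
obs 7: x=3 → posterior Inverse-Gamma(29/6, 1525/32)
obs 8: x=-7/4 → posterior Inverse-Gamma(16/3, 803/16)
obs 9: x=1/2 → posterior Inverse-Gamma(35/6, 803/16)
obs 10: x=1/2 → posterior Inverse-Gamma(19/3, 803/16)
obs 11: x=-2 → posterior Inverse-Gamma(41/6, 853/16)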